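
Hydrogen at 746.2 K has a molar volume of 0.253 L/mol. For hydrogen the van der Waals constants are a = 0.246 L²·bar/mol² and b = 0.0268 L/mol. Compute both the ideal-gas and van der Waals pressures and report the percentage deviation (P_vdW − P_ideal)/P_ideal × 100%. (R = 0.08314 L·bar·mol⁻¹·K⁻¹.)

Ideal: P_ideal = RT/V_m = (0.08314)(746.2)/0.253 = 245.214 bar
vdW: P = RT/(V_m − b) − a/V_m² = 62.0391/0.226200 − 0.246/0.0640090 = 274.267 − 3.84321 = 270.424 bar
% deviation = (270.424 − 245.214)/245.214 × 100% = 10.28%

10.28 %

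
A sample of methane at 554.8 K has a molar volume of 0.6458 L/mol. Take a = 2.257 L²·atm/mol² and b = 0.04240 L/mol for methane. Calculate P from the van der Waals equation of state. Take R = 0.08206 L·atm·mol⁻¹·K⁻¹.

P ≈ 70.04 atm

P = RT/(V_m − b) − a/V_m²
RT/(V_m − b) = (0.08206)(554.8)/(0.6458 − 0.04240) = 45.527/0.60340 = 75.451 atm
a/V_m² = 2.257/(0.6458)² = 5.4117 atm
P = 75.451 − 5.4117 = 70.04 atm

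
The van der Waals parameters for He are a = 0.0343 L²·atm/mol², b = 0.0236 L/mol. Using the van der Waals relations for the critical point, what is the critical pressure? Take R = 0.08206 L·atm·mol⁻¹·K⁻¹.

For a van der Waals gas, P_c = a/(27b²).
P_c = 0.0343/(27×(0.0236)²) = 0.0343/0.015038 = 2.281 atm

P_c ≈ 2.281 atm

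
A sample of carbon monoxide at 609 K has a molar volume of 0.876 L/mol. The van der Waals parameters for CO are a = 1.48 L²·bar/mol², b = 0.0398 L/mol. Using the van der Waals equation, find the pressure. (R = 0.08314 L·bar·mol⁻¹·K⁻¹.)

P ≈ 58.62 bar

P = RT/(V_m − b) − a/V_m²
RT/(V_m − b) = (0.08314)(609)/(0.876 − 0.0398) = 50.632/0.83620 = 60.550 bar
a/V_m² = 1.48/(0.876)² = 1.9287 bar
P = 60.550 − 1.9287 = 58.62 bar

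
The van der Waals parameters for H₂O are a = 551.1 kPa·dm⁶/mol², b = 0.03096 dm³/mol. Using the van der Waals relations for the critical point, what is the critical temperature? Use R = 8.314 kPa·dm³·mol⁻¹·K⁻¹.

For a van der Waals gas, T_c = 8a/(27Rb).
T_c = 8×551.1/(27×8.314×0.03096) = 4408.8/6.9498 = 634.4 K

T_c ≈ 634.4 K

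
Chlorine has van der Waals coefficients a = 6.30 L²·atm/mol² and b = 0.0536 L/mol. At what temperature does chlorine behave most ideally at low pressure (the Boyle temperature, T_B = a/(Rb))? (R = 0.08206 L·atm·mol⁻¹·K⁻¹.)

For a van der Waals gas the second virial coefficient B₂ = b − a/(RT) vanishes at T_B = a/(Rb).
T_B = 6.30/(0.08206×0.0536) = 6.30/0.0043984 = 1432 K

T_B ≈ 1432 K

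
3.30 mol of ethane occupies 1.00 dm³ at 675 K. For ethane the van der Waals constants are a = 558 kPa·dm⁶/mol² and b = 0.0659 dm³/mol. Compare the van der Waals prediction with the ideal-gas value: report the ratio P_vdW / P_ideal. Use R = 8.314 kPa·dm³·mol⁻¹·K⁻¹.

Ideal: P_ideal = nRT/V = (3.30)(8.314)(675)/1.00 = 18519.4 kPa
vdW: P = nRT/(V − nb) − a n²/V² = 18519.4/0.782530 − 6076.62/1.00000 = 23666.1 − 6076.62 = 17589.5 kPa
Ratio = 17589.5/18519.4 = 0.9498

P_vdW / P_ideal ≈ 0.9498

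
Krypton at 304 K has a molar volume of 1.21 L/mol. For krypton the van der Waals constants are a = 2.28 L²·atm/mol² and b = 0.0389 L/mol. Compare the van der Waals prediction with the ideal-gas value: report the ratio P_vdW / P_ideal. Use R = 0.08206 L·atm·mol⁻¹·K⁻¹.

P_vdW / P_ideal ≈ 0.9577

Ideal: P_ideal = RT/V_m = (0.08206)(304)/1.21 = 20.6167 atm
vdW: P = RT/(V_m − b) − a/V_m² = 24.9462/1.17110 − 2.28/1.46410 = 21.3015 − 1.55727 = 19.7442 atm
Ratio = 19.7442/20.6167 = 0.9577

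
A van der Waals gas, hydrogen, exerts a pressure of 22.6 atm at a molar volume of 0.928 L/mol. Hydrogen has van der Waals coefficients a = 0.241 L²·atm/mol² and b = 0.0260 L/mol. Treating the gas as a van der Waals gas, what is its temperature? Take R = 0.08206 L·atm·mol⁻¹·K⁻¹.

T ≈ 251.5 K

T = (P + a/V_m²)(V_m − b)/R
P + a/V_m² = 22.6 + 0.241/(0.928)² = 22.880 atm
V_m − b = 0.928 − 0.0260 = 0.90200 L/mol
T = (22.880)(0.90200)/0.08206 = 251.5 K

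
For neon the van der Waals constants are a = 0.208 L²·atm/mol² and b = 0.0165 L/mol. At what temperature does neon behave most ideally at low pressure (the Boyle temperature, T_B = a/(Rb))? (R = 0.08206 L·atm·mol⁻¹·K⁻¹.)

For a van der Waals gas the second virial coefficient B₂ = b − a/(RT) vanishes at T_B = a/(Rb).
T_B = 0.208/(0.08206×0.0165) = 0.208/0.0013540 = 153.6 K

T_B ≈ 153.6 K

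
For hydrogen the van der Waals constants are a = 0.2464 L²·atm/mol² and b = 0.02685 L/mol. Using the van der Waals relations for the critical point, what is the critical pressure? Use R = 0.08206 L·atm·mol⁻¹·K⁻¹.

For a van der Waals gas, P_c = a/(27b²).
P_c = 0.2464/(27×(0.02685)²) = 0.2464/0.019465 = 12.66 atm

P_c ≈ 12.66 atm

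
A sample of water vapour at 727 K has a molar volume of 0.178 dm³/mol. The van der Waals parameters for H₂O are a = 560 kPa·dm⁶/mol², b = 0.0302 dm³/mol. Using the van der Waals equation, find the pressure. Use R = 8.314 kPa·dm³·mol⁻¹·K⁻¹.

P ≈ 23220 kPa

P = RT/(V_m − b) − a/V_m²
RT/(V_m − b) = (8.314)(727)/(0.178 − 0.0302) = 6044.3/0.14780 = 40895 kPa
a/V_m² = 560/(0.178)² = 17675 kPa
P = 40895 − 17675 = 23220 kPa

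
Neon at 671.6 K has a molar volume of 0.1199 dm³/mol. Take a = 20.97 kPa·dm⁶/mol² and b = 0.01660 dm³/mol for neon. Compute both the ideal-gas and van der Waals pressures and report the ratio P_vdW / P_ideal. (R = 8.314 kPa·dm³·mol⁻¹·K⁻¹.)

Ideal: P_ideal = RT/V_m = (8.314)(671.6)/0.1199 = 46569.5 kPa
vdW: P = RT/(V_m − b) − a/V_m² = 5583.68/0.103300 − 20.97/0.0143760 = 54053.0 − 1458.68 = 52594.3 kPa
Ratio = 52594.3/46569.5 = 1.129

P_vdW / P_ideal ≈ 1.129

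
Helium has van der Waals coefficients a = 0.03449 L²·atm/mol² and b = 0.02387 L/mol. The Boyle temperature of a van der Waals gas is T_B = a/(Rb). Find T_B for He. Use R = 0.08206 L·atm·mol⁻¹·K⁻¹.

T_B ≈ 17.61 K

For a van der Waals gas the second virial coefficient B₂ = b − a/(RT) vanishes at T_B = a/(Rb).
T_B = 0.03449/(0.08206×0.02387) = 0.03449/0.0019588 = 17.61 K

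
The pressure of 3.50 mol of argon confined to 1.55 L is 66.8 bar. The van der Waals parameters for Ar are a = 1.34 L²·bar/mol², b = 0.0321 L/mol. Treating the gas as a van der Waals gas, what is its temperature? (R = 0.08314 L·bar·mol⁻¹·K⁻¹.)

T ≈ 363.8 K

T = (P + a n²/V²)(V − nb)/(nR)
P + a n²/V² = 66.8 + (1.34)(3.50)²/(1.55)² = 73.632 bar
V − nb = 1.55 − (3.50)(0.0321) = 1.4377 L
T = (73.632)(1.4377)/((3.50)(0.08314)) = 363.8 K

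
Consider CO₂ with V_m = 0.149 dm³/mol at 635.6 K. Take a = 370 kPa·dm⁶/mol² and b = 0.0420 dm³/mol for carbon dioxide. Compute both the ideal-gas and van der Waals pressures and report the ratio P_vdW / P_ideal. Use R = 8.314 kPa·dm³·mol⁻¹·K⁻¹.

P_vdW / P_ideal ≈ 0.9226

Ideal: P_ideal = RT/V_m = (8.314)(635.6)/0.149 = 35465.6 kPa
vdW: P = RT/(V_m − b) − a/V_m² = 5284.38/0.107000 − 370/0.0222010 = 49386.7 − 16665.9 = 32720.8 kPa
Ratio = 32720.8/35465.6 = 0.9226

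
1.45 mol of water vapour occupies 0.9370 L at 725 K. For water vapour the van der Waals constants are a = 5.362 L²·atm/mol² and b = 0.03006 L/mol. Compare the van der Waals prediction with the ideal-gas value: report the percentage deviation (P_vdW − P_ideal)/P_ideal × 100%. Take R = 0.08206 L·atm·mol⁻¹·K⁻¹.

Ideal: P_ideal = nRT/V = (1.45)(0.08206)(725)/0.9370 = 92.0657 atm
vdW: P = nRT/(V − nb) − a n²/V² = 86.2656/0.893413 − 11.2736/0.877969 = 96.5574 − 12.8405 = 83.7169 atm
% deviation = (83.7169 − 92.0657)/92.0657 × 100% = -9.07%

-9.07 %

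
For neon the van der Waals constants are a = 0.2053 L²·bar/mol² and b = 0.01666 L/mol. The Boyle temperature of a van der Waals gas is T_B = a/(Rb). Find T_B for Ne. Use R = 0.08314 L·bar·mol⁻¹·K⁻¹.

T_B ≈ 148.2 K

For a van der Waals gas the second virial coefficient B₂ = b − a/(RT) vanishes at T_B = a/(Rb).
T_B = 0.2053/(0.08314×0.01666) = 0.2053/0.0013851 = 148.2 K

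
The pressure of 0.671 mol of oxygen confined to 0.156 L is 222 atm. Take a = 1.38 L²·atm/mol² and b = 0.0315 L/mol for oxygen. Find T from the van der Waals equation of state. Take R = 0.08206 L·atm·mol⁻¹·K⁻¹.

T ≈ 606.3 K

T = (P + a n²/V²)(V − nb)/(nR)
P + a n²/V² = 222 + (1.38)(0.671)²/(0.156)² = 247.53 atm
V − nb = 0.156 − (0.671)(0.0315) = 0.13486 L
T = (247.53)(0.13486)/((0.671)(0.08206)) = 606.3 K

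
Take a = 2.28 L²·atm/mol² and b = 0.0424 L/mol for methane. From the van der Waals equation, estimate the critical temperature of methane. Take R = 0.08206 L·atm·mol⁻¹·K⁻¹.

T_c ≈ 194.2 K

For a van der Waals gas, T_c = 8a/(27Rb).
T_c = 8×2.28/(27×0.08206×0.0424) = 18.240/0.093942 = 194.2 K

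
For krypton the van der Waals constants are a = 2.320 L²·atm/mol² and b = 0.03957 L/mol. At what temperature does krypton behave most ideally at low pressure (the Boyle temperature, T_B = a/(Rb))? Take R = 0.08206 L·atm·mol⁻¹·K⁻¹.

For a van der Waals gas the second virial coefficient B₂ = b − a/(RT) vanishes at T_B = a/(Rb).
T_B = 2.320/(0.08206×0.03957) = 2.320/0.0032471 = 714.5 K

T_B ≈ 714.5 K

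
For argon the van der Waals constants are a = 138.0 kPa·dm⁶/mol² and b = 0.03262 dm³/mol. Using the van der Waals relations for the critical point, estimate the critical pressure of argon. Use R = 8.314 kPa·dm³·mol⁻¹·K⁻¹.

For a van der Waals gas, P_c = a/(27b²).
P_c = 138.0/(27×(0.03262)²) = 138.0/0.028730 = 4803 kPa

P_c ≈ 4803 kPa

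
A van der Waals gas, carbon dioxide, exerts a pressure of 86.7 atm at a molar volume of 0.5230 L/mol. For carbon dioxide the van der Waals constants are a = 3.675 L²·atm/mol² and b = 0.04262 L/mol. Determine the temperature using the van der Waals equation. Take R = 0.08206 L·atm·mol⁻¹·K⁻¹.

T ≈ 586.2 K

T = (P + a/V_m²)(V_m − b)/R
P + a/V_m² = 86.7 + 3.675/(0.5230)² = 100.14 atm
V_m − b = 0.5230 − 0.04262 = 0.48038 L/mol
T = (100.14)(0.48038)/0.08206 = 586.2 K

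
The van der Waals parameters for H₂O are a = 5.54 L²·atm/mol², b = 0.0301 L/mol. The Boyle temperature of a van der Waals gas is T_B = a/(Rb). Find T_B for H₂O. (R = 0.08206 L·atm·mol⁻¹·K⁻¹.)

T_B ≈ 2243 K

For a van der Waals gas the second virial coefficient B₂ = b − a/(RT) vanishes at T_B = a/(Rb).
T_B = 5.54/(0.08206×0.0301) = 5.54/0.0024700 = 2243 K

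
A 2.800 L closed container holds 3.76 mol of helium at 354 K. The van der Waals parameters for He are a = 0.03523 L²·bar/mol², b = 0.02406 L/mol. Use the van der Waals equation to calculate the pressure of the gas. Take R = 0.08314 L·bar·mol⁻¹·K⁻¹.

P ≈ 40.78 bar

P = nRT/(V − nb) − a n²/V²
nRT/(V − nb) = (3.76)(0.08314)(354)/(2.800 − 3.76×0.02406) = 110.66/2.7095 = 40.841 bar
a n²/V² = (0.03523)(3.76)²/(2.800)² = 0.063529 bar
P = 40.841 − 0.063529 = 40.78 bar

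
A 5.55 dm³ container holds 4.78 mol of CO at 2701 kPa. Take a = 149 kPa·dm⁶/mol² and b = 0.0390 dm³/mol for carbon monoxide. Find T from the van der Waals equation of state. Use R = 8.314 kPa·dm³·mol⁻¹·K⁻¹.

T ≈ 379.5 K

T = (P + a n²/V²)(V − nb)/(nR)
P + a n²/V² = 2701 + (149)(4.78)²/(5.55)² = 2811.5 kPa
V − nb = 5.55 − (4.78)(0.0390) = 5.3636 dm³
T = (2811.5)(5.3636)/((4.78)(8.314)) = 379.5 K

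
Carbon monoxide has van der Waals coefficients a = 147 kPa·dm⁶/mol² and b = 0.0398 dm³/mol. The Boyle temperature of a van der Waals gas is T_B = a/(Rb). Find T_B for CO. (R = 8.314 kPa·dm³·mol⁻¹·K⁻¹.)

For a van der Waals gas the second virial coefficient B₂ = b − a/(RT) vanishes at T_B = a/(Rb).
T_B = 147/(8.314×0.0398) = 147/0.33090 = 444.2 K

T_B ≈ 444.2 K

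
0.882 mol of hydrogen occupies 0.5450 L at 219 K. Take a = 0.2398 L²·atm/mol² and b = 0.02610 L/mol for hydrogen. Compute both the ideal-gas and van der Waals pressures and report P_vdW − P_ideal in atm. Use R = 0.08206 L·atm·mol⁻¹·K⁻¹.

ΔP ≈ 0.655 atm

Ideal: P_ideal = nRT/V = (0.882)(0.08206)(219)/0.5450 = 29.0836 atm
vdW: P = nRT/(V − nb) − a n²/V² = 15.8505/0.521980 − 0.186546/0.297025 = 30.3661 − 0.628048 = 29.7381 atm
ΔP = 29.7381 − 29.0836 = 0.655 atm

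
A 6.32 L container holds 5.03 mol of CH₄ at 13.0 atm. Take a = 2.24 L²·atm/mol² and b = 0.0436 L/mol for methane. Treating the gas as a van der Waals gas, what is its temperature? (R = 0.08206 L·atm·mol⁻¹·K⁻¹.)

T = (P + a n²/V²)(V − nb)/(nR)
P + a n²/V² = 13.0 + (2.24)(5.03)²/(6.32)² = 14.419 atm
V − nb = 6.32 − (5.03)(0.0436) = 6.1007 L
T = (14.419)(6.1007)/((5.03)(0.08206)) = 213.1 K

T ≈ 213.1 K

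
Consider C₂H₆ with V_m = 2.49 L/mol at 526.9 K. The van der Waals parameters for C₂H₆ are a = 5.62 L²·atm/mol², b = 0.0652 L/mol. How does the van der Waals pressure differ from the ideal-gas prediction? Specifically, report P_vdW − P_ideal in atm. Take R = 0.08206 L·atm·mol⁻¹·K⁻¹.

ΔP ≈ -0.440 atm

Ideal: P_ideal = RT/V_m = (0.08206)(526.9)/2.49 = 17.3644 atm
vdW: P = RT/(V_m − b) − a/V_m² = 43.2374/2.42480 − 5.62/6.20010 = 17.8313 − 0.906437 = 16.9249 atm
ΔP = 16.9249 − 17.3644 = -0.440 atm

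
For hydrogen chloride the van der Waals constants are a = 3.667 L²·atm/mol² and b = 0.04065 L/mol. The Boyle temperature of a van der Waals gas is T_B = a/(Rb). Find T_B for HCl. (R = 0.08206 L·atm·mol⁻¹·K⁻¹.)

For a van der Waals gas the second virial coefficient B₂ = b − a/(RT) vanishes at T_B = a/(Rb).
T_B = 3.667/(0.08206×0.04065) = 3.667/0.0033357 = 1099 K

T_B ≈ 1099 K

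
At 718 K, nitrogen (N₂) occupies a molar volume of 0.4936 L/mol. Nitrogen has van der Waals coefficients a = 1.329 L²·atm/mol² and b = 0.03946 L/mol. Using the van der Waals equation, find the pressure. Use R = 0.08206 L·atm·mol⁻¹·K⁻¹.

P = RT/(V_m − b) − a/V_m²
RT/(V_m − b) = (0.08206)(718)/(0.4936 − 0.03946) = 58.919/0.45414 = 129.74 atm
a/V_m² = 1.329/(0.4936)² = 5.4547 atm
P = 129.74 − 5.4547 = 124.3 atm

P ≈ 124.3 atm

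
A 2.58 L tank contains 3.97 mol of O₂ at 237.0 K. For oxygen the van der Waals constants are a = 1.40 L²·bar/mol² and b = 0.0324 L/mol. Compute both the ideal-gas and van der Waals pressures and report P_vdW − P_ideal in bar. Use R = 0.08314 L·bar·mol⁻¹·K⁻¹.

Ideal: P_ideal = nRT/V = (3.97)(0.08314)(237.0)/2.58 = 30.3200 bar
vdW: P = nRT/(V − nb) − a n²/V² = 78.2256/2.45137 − 22.0653/6.65640 = 31.9110 − 3.31490 = 28.5961 bar
ΔP = 28.5961 − 30.3200 = -1.724 bar

ΔP ≈ -1.724 bar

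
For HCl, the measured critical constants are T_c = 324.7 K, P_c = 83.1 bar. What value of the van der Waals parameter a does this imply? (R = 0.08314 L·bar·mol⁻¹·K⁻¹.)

From T_c = 8a/(27Rb) and P_c = a/(27b²): a = 27 R² T_c²/(64 P_c).
a = 27×(0.08314)²×(324.7)²/(64×83.1) = 19677/5318.4 = 3.700 L²·bar/mol²

a ≈ 3.700 L²·bar/mol²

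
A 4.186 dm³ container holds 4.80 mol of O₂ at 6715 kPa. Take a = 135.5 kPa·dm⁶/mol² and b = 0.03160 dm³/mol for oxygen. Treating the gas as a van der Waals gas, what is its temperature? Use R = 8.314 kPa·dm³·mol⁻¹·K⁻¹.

T = (P + a n²/V²)(V − nb)/(nR)
P + a n²/V² = 6715 + (135.5)(4.80)²/(4.186)² = 6893.2 kPa
V − nb = 4.186 − (4.80)(0.03160) = 4.0343 dm³
T = (6893.2)(4.0343)/((4.80)(8.314)) = 696.8 K

T ≈ 696.8 K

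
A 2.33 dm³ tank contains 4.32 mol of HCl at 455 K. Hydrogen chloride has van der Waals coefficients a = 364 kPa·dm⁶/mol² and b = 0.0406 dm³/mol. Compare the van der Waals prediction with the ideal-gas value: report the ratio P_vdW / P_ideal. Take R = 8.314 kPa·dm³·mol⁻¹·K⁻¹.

P_vdW / P_ideal ≈ 0.9030

Ideal: P_ideal = nRT/V = (4.32)(8.314)(455)/2.33 = 7013.73 kPa
vdW: P = nRT/(V − nb) − a n²/V² = 16342.0/2.15461 − 6793.11/5.42890 = 7584.67 − 1251.29 = 6333.38 kPa
Ratio = 6333.38/7013.73 = 0.9030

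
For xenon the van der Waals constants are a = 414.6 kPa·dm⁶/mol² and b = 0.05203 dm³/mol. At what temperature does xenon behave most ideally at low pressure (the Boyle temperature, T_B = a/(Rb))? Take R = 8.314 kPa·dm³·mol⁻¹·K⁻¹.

For a van der Waals gas the second virial coefficient B₂ = b − a/(RT) vanishes at T_B = a/(Rb).
T_B = 414.6/(8.314×0.05203) = 414.6/0.43258 = 958.4 K

T_B ≈ 958.4 K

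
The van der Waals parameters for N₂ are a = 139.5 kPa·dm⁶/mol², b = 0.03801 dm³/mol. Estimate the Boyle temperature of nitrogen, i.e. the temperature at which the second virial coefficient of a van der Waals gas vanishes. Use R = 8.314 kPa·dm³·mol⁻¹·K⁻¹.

T_B ≈ 441.4 K

For a van der Waals gas the second virial coefficient B₂ = b − a/(RT) vanishes at T_B = a/(Rb).
T_B = 139.5/(8.314×0.03801) = 139.5/0.31602 = 441.4 K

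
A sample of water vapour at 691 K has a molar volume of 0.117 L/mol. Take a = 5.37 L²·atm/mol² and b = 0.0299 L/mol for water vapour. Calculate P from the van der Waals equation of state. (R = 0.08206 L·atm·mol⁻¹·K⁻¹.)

P = RT/(V_m − b) − a/V_m²
RT/(V_m − b) = (0.08206)(691)/(0.117 − 0.0299) = 56.703/0.087100 = 651.01 atm
a/V_m² = 5.37/(0.117)² = 392.29 atm
P = 651.01 − 392.29 = 258.7 atm

P ≈ 258.7 atm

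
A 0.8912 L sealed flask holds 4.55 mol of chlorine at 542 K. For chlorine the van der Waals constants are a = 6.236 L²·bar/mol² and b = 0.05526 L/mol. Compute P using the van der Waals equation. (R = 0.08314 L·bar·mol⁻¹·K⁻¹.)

P = nRT/(V − nb) − a n²/V²
nRT/(V − nb) = (4.55)(0.08314)(542)/(0.8912 − 4.55×0.05526) = 205.03/0.63977 = 320.47 bar
a n²/V² = (6.236)(4.55)²/(0.8912)² = 162.55 bar
P = 320.47 − 162.55 = 157.9 bar

P ≈ 157.9 bar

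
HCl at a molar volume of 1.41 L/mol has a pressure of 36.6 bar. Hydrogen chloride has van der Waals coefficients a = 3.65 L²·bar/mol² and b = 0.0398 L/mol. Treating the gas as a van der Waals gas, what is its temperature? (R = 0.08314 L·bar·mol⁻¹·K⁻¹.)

T ≈ 633.4 K

T = (P + a/V_m²)(V_m − b)/R
P + a/V_m² = 36.6 + 3.65/(1.41)² = 38.436 bar
V_m − b = 1.41 − 0.0398 = 1.3702 L/mol
T = (38.436)(1.3702)/0.08314 = 633.4 K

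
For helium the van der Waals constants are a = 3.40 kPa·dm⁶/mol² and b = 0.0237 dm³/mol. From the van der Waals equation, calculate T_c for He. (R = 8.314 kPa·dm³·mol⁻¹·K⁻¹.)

T_c ≈ 5.113 K

For a van der Waals gas, T_c = 8a/(27Rb).
T_c = 8×3.40/(27×8.314×0.0237) = 27.200/5.3201 = 5.113 K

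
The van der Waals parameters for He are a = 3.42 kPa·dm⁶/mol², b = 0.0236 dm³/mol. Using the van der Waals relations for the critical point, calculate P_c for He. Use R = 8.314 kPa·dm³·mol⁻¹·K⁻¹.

For a van der Waals gas, P_c = a/(27b²).
P_c = 3.42/(27×(0.0236)²) = 3.42/0.015038 = 227.4 kPa

P_c ≈ 227.4 kPa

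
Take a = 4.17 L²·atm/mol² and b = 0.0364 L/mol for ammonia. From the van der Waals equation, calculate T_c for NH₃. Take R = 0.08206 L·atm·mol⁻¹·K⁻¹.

T_c ≈ 413.6 K

For a van der Waals gas, T_c = 8a/(27Rb).
T_c = 8×4.17/(27×0.08206×0.0364) = 33.360/0.080649 = 413.6 K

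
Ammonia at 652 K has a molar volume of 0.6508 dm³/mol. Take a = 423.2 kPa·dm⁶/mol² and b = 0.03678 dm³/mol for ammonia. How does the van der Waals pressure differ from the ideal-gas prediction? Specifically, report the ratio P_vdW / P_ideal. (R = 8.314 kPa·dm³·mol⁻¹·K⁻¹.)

Ideal: P_ideal = RT/V_m = (8.314)(652)/0.6508 = 8329.33 kPa
vdW: P = RT/(V_m − b) − a/V_m² = 5420.73/0.614020 − 423.2/0.423541 = 8828.26 − 999.195 = 7829.07 kPa
Ratio = 7829.07/8329.33 = 0.9399

P_vdW / P_ideal ≈ 0.9399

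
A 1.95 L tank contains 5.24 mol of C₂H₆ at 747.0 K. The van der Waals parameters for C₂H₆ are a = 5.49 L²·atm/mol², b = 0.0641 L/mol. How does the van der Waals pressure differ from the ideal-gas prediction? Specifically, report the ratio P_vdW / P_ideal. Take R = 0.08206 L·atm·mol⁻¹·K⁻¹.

P_vdW / P_ideal ≈ 0.9674

Ideal: P_ideal = nRT/V = (5.24)(0.08206)(747.0)/1.95 = 164.721 atm
vdW: P = nRT/(V − nb) − a n²/V² = 321.206/1.61412 − 150.742/3.80250 = 198.998 − 39.6429 = 159.355 atm
Ratio = 159.355/164.721 = 0.9674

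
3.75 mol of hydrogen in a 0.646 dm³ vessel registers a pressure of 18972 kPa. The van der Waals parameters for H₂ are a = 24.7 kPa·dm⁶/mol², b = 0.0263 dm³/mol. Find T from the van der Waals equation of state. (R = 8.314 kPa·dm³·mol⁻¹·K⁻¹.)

T ≈ 347.7 K

T = (P + a n²/V²)(V − nb)/(nR)
P + a n²/V² = 18972 + (24.7)(3.75)²/(0.646)² = 19804 kPa
V − nb = 0.646 − (3.75)(0.0263) = 0.54738 dm³
T = (19804)(0.54738)/((3.75)(8.314)) = 347.7 K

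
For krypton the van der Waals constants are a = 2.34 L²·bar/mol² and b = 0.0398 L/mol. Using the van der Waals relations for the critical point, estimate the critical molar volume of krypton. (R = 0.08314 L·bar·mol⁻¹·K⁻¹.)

V_m,c ≈ 0.1194 L/mol

For a van der Waals gas, V_m,c = 3b.
V_m,c = 3×0.0398 = 0.1194 L/mol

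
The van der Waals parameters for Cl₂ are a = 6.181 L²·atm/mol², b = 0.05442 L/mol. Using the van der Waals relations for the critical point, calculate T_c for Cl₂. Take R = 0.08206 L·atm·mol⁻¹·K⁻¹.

T_c ≈ 410.1 K

For a van der Waals gas, T_c = 8a/(27Rb).
T_c = 8×6.181/(27×0.08206×0.05442) = 49.448/0.12057 = 410.1 K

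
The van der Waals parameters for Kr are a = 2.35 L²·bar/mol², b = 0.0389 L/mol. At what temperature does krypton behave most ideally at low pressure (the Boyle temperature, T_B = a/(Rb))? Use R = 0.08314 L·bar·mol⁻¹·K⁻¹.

For a van der Waals gas the second virial coefficient B₂ = b − a/(RT) vanishes at T_B = a/(Rb).
T_B = 2.35/(0.08314×0.0389) = 2.35/0.0032341 = 726.6 K

T_B ≈ 726.6 K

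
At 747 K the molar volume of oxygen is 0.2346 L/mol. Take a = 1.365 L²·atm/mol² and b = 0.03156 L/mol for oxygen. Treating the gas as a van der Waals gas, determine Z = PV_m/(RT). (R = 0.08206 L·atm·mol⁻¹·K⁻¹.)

Z ≈ 1.061

P = RT/(V_m − b) − a/V_m² = (0.08206)(747)/(0.2346 − 0.03156) − 1.365/(0.2346)²
  = 61.299/0.20304 − 24.801 = 301.91 − 24.801 = 277.11 atm
Z = PV_m/(RT) = (277.11)(0.2346)/((0.08206)(747)) = 65.010/61.299 = 1.061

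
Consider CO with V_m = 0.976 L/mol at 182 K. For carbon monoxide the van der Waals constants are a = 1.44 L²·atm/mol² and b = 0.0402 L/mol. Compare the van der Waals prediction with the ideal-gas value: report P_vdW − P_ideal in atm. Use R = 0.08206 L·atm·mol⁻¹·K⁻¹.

ΔP ≈ -0.854 atm

Ideal: P_ideal = RT/V_m = (0.08206)(182)/0.976 = 15.3022 atm
vdW: P = RT/(V_m − b) − a/V_m² = 14.9349/0.935800 − 1.44/0.952576 = 15.9595 − 1.51169 = 14.4478 atm
ΔP = 14.4478 − 15.3022 = -0.854 atm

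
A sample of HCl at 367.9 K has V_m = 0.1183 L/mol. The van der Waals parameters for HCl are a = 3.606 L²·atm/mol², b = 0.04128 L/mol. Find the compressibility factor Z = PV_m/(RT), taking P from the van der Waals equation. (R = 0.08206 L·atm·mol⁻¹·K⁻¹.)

P = RT/(V_m − b) − a/V_m² = (0.08206)(367.9)/(0.1183 − 0.04128) − 3.606/(0.1183)²
  = 30.190/0.077020 − 257.67 = 391.98 − 257.67 = 134.31 atm
Z = PV_m/(RT) = (134.31)(0.1183)/((0.08206)(367.9)) = 15.889/30.190 = 0.5263

Z ≈ 0.5263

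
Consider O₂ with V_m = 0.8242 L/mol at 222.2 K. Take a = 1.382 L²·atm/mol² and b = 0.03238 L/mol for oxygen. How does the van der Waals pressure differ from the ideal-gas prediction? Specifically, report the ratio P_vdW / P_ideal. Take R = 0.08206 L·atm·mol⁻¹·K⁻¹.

Ideal: P_ideal = RT/V_m = (0.08206)(222.2)/0.8242 = 22.1229 atm
vdW: P = RT/(V_m − b) − a/V_m² = 18.2337/0.791820 − 1.382/0.679306 = 23.0276 − 2.03443 = 20.9932 atm
Ratio = 20.9932/22.1229 = 0.9489

P_vdW / P_ideal ≈ 0.9489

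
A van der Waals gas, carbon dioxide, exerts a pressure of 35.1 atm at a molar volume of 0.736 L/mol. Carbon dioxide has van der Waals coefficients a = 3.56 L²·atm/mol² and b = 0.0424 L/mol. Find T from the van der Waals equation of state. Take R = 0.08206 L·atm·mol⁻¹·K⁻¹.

T ≈ 352.2 K

T = (P + a/V_m²)(V_m − b)/R
P + a/V_m² = 35.1 + 3.56/(0.736)² = 41.672 atm
V_m − b = 0.736 − 0.0424 = 0.69360 L/mol
T = (41.672)(0.69360)/0.08206 = 352.2 K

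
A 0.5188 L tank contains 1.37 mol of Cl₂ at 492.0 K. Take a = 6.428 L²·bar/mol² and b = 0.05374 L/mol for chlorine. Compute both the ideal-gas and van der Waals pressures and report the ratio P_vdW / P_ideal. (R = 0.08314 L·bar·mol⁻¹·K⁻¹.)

P_vdW / P_ideal ≈ 0.7504

Ideal: P_ideal = nRT/V = (1.37)(0.08314)(492.0)/0.5188 = 108.018 bar
vdW: P = nRT/(V − nb) − a n²/V² = 56.0397/0.445176 − 12.0647/0.269153 = 125.882 − 44.8247 = 81.057 bar
Ratio = 81.057/108.018 = 0.7504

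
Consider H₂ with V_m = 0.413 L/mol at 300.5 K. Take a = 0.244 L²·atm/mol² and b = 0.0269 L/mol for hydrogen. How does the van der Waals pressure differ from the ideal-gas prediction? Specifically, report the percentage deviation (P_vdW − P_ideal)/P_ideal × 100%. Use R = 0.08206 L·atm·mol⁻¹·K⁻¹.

4.57 %

Ideal: P_ideal = RT/V_m = (0.08206)(300.5)/0.413 = 59.7071 atm
vdW: P = RT/(V_m − b) − a/V_m² = 24.6590/0.386100 − 0.244/0.170569 = 63.8669 − 1.43051 = 62.4364 atm
% deviation = (62.4364 − 59.7071)/59.7071 × 100% = 4.57%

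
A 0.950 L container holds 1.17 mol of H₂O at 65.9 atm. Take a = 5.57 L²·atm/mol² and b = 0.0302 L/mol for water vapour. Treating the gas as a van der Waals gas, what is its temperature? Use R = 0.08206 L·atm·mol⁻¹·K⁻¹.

T ≈ 708.3 K

T = (P + a n²/V²)(V − nb)/(nR)
P + a n²/V² = 65.9 + (5.57)(1.17)²/(0.950)² = 74.349 atm
V − nb = 0.950 − (1.17)(0.0302) = 0.91467 L
T = (74.349)(0.91467)/((1.17)(0.08206)) = 708.3 K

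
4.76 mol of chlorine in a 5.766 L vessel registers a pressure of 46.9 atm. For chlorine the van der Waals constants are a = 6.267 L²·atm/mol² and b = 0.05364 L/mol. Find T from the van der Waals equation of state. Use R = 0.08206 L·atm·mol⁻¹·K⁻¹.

T ≈ 721.9 K

T = (P + a n²/V²)(V − nb)/(nR)
P + a n²/V² = 46.9 + (6.267)(4.76)²/(5.766)² = 51.171 atm
V − nb = 5.766 − (4.76)(0.05364) = 5.5107 L
T = (51.171)(5.5107)/((4.76)(0.08206)) = 721.9 K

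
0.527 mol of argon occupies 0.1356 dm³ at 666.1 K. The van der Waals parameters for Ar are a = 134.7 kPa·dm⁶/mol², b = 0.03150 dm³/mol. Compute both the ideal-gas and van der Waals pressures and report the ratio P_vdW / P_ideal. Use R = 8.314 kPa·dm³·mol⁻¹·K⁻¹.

P_vdW / P_ideal ≈ 1.045

Ideal: P_ideal = nRT/V = (0.527)(8.314)(666.1)/0.1356 = 21522.9 kPa
vdW: P = nRT/(V − nb) − a n²/V² = 2918.50/0.119000 − 37.4101/0.0183874 = 24525.2 − 2034.55 = 22490.7 kPa
Ratio = 22490.7/21522.9 = 1.045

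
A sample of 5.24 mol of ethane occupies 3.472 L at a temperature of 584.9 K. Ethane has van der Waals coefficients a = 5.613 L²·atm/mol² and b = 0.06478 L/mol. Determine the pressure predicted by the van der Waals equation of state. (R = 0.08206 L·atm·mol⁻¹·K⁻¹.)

P ≈ 67.50 atm

P = nRT/(V − nb) − a n²/V²
nRT/(V − nb) = (5.24)(0.08206)(584.9)/(3.472 − 5.24×0.06478) = 251.50/3.1326 = 80.285 atm
a n²/V² = (5.613)(5.24)²/(3.472)² = 12.785 atm
P = 80.285 − 12.785 = 67.50 atm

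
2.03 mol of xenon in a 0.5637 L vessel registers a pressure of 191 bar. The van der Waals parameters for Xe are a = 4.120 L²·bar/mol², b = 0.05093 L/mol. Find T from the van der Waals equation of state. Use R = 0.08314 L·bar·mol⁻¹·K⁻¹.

T = (P + a n²/V²)(V − nb)/(nR)
P + a n²/V² = 191 + (4.120)(2.03)²/(0.5637)² = 244.43 bar
V − nb = 0.5637 − (2.03)(0.05093) = 0.46031 L
T = (244.43)(0.46031)/((2.03)(0.08314)) = 666.7 K

T ≈ 666.7 K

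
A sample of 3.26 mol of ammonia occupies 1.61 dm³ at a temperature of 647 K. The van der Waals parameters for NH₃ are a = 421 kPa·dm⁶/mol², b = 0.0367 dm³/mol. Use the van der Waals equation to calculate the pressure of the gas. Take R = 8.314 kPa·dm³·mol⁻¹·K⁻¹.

P = nRT/(V − nb) − a n²/V²
nRT/(V − nb) = (3.26)(8.314)(647)/(1.61 − 3.26×0.0367) = 17536/1.4904 = 11766 kPa
a n²/V² = (421)(3.26)²/(1.61)² = 1726.1 kPa
P = 11766 − 1726.1 = 10040 kPa

P ≈ 10040 kPa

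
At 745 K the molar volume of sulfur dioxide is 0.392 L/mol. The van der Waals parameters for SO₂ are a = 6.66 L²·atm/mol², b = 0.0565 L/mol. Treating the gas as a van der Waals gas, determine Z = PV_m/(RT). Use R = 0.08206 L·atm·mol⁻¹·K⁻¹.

Z ≈ 0.8905

P = RT/(V_m − b) − a/V_m² = (0.08206)(745)/(0.392 − 0.0565) − 6.66/(0.392)²
  = 61.135/0.33550 − 43.341 = 182.22 − 43.341 = 138.88 atm
Z = PV_m/(RT) = (138.88)(0.392)/((0.08206)(745)) = 54.441/61.135 = 0.8905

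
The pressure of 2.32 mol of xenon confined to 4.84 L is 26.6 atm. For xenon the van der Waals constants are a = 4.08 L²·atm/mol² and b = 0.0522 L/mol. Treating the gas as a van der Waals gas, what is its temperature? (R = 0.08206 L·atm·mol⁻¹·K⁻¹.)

T ≈ 682.6 K

T = (P + a n²/V²)(V − nb)/(nR)
P + a n²/V² = 26.6 + (4.08)(2.32)²/(4.84)² = 27.537 atm
V − nb = 4.84 − (2.32)(0.0522) = 4.7189 L
T = (27.537)(4.7189)/((2.32)(0.08206)) = 682.6 K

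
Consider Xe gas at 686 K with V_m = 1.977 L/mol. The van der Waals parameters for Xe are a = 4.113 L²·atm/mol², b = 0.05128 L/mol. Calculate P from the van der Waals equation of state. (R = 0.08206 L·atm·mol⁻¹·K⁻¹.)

P ≈ 28.18 atm

P = RT/(V_m − b) − a/V_m²
RT/(V_m − b) = (0.08206)(686)/(1.977 − 0.05128) = 56.293/1.9257 = 29.232 atm
a/V_m² = 4.113/(1.977)² = 1.0523 atm
P = 29.232 − 1.0523 = 28.18 atm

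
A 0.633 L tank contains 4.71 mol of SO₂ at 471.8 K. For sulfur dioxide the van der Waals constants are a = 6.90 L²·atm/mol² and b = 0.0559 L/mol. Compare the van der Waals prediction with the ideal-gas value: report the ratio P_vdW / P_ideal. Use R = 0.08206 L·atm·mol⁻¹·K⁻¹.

P_vdW / P_ideal ≈ 0.3860

Ideal: P_ideal = nRT/V = (4.71)(0.08206)(471.8)/0.633 = 288.076 atm
vdW: P = nRT/(V − nb) − a n²/V² = 182.352/0.369711 − 153.070/0.400689 = 493.228 − 382.017 = 111.211 atm
Ratio = 111.211/288.076 = 0.3860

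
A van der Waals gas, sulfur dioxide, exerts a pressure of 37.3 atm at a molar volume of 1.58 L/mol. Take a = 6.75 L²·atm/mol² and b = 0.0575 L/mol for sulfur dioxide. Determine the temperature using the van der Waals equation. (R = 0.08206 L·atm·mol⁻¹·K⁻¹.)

T ≈ 742.2 K

T = (P + a/V_m²)(V_m − b)/R
P + a/V_m² = 37.3 + 6.75/(1.58)² = 40.004 atm
V_m − b = 1.58 − 0.0575 = 1.5225 L/mol
T = (40.004)(1.5225)/0.08206 = 742.2 K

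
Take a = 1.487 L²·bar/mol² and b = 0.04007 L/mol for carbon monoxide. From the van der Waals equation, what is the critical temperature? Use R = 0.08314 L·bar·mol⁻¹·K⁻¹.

For a van der Waals gas, T_c = 8a/(27Rb).
T_c = 8×1.487/(27×0.08314×0.04007) = 11.896/0.089948 = 132.3 K

T_c ≈ 132.3 K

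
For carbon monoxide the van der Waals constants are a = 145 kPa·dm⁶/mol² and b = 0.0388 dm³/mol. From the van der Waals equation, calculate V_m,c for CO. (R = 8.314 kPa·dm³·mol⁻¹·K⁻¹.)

For a van der Waals gas, V_m,c = 3b.
V_m,c = 3×0.0388 = 0.1164 dm³/mol

V_m,c ≈ 0.1164 dm³/mol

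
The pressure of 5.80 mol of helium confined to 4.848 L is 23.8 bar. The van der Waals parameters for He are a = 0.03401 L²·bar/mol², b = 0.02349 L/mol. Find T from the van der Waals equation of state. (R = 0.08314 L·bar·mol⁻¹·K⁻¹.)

T ≈ 233.0 K

T = (P + a n²/V²)(V − nb)/(nR)
P + a n²/V² = 23.8 + (0.03401)(5.80)²/(4.848)² = 23.849 bar
V − nb = 4.848 − (5.80)(0.02349) = 4.7118 L
T = (23.849)(4.7118)/((5.80)(0.08314)) = 233.0 K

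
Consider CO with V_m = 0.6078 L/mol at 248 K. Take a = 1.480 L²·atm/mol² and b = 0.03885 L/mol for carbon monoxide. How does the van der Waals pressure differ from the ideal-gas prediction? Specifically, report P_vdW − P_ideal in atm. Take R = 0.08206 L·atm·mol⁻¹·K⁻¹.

ΔP ≈ -1.720 atm

Ideal: P_ideal = RT/V_m = (0.08206)(248)/0.6078 = 33.4829 atm
vdW: P = RT/(V_m − b) − a/V_m² = 20.3509/0.568950 − 1.480/0.369421 = 35.7692 − 4.00627 = 31.7629 atm
ΔP = 31.7629 − 33.4829 = -1.720 atm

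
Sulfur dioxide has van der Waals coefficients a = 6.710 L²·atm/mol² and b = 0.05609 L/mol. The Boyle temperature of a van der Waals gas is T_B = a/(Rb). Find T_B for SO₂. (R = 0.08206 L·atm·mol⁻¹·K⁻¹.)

T_B ≈ 1458 K

For a van der Waals gas the second virial coefficient B₂ = b − a/(RT) vanishes at T_B = a/(Rb).
T_B = 6.710/(0.08206×0.05609) = 6.710/0.0046027 = 1458 K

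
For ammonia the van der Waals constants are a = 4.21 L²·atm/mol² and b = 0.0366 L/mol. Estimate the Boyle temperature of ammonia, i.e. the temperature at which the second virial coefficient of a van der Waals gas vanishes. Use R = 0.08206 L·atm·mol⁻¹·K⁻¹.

T_B ≈ 1402 K

For a van der Waals gas the second virial coefficient B₂ = b − a/(RT) vanishes at T_B = a/(Rb).
T_B = 4.21/(0.08206×0.0366) = 4.21/0.0030034 = 1402 K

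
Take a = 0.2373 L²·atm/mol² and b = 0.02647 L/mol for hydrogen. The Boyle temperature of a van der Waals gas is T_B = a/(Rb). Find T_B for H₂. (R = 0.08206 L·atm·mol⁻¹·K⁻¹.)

T_B ≈ 109.2 K

For a van der Waals gas the second virial coefficient B₂ = b − a/(RT) vanishes at T_B = a/(Rb).
T_B = 0.2373/(0.08206×0.02647) = 0.2373/0.0021721 = 109.2 K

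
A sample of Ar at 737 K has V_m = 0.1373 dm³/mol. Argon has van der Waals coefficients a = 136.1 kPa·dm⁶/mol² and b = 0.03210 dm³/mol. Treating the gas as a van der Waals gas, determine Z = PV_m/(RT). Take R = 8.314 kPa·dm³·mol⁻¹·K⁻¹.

P = RT/(V_m − b) − a/V_m² = (8.314)(737)/(0.1373 − 0.03210) − 136.1/(0.1373)²
  = 6127.4/0.10520 − 7219.7 = 58245 − 7219.7 = 51025 kPa
Z = PV_m/(RT) = (51025)(0.1373)/((8.314)(737)) = 7005.7/6127.4 = 1.143

Z ≈ 1.143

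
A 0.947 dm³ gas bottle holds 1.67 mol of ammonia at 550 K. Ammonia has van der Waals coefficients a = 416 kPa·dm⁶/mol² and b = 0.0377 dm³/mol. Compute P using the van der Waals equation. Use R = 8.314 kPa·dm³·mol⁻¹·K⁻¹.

P = nRT/(V − nb) − a n²/V²
nRT/(V − nb) = (1.67)(8.314)(550)/(0.947 − 1.67×0.0377) = 7636.4/0.88404 = 8638.1 kPa
a n²/V² = (416)(1.67)²/(0.947)² = 1293.7 kPa
P = 8638.1 − 1293.7 = 7344 kPa

P ≈ 7344 kPa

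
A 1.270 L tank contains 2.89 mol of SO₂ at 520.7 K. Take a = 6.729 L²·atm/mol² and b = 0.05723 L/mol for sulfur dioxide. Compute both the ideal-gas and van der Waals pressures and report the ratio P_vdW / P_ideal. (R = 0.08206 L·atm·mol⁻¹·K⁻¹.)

Ideal: P_ideal = nRT/V = (2.89)(0.08206)(520.7)/1.270 = 97.2329 atm
vdW: P = nRT/(V − nb) − a n²/V² = 123.486/1.10461 − 56.2013/1.61290 = 111.791 − 34.8449 = 76.946 atm
Ratio = 76.946/97.2329 = 0.7914

P_vdW / P_ideal ≈ 0.7914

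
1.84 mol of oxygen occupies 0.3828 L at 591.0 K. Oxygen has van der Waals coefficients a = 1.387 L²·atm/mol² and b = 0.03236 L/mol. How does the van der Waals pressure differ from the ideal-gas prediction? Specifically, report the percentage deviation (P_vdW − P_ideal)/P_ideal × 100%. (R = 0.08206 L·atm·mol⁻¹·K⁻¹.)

Ideal: P_ideal = nRT/V = (1.84)(0.08206)(591.0)/0.3828 = 233.112 atm
vdW: P = nRT/(V − nb) − a n²/V² = 89.2353/0.323258 − 4.69583/0.146536 = 276.050 − 32.0456 = 244.004 atm
% deviation = (244.004 − 233.112)/233.112 × 100% = 4.67%

4.67 %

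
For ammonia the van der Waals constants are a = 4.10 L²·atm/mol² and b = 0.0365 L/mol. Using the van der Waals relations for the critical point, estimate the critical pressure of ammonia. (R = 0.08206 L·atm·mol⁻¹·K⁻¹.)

P_c ≈ 114.0 atm

For a van der Waals gas, P_c = a/(27b²).
P_c = 4.10/(27×(0.0365)²) = 4.10/0.035971 = 114.0 atm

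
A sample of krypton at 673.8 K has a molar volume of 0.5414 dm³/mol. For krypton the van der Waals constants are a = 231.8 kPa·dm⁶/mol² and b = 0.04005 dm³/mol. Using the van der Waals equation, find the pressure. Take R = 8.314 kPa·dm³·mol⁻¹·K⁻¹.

P ≈ 10383 kPa

P = RT/(V_m − b) − a/V_m²
RT/(V_m − b) = (8.314)(673.8)/(0.5414 − 0.04005) = 5602.0/0.50135 = 11174 kPa
a/V_m² = 231.8/(0.5414)² = 790.82 kPa
P = 11174 − 790.82 = 10383 kPa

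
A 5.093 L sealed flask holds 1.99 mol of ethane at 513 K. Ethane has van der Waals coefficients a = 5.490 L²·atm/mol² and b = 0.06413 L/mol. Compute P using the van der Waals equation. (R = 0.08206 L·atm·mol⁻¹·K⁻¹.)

P ≈ 16.03 atm

P = nRT/(V − nb) − a n²/V²
nRT/(V − nb) = (1.99)(0.08206)(513)/(5.093 − 1.99×0.06413) = 83.773/4.9654 = 16.871 atm
a n²/V² = (5.490)(1.99)²/(5.093)² = 0.83817 atm
P = 16.871 − 0.83817 = 16.03 atm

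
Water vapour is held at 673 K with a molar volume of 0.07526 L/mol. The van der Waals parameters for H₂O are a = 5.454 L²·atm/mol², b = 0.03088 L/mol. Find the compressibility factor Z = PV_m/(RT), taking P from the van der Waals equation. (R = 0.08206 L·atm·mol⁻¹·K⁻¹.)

P = RT/(V_m − b) − a/V_m² = (0.08206)(673)/(0.07526 − 0.03088) − 5.454/(0.07526)²
  = 55.226/0.044380 − 962.91 = 1244.4 − 962.91 = 281.5 atm
Z = PV_m/(RT) = (281.5)(0.07526)/((0.08206)(673)) = 21.186/55.226 = 0.3836

Z ≈ 0.3836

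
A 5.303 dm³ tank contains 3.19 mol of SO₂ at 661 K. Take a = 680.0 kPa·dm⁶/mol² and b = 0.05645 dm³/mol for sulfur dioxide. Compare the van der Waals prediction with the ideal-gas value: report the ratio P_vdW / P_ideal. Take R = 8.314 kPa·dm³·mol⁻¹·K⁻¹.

P_vdW / P_ideal ≈ 0.9607

Ideal: P_ideal = nRT/V = (3.19)(8.314)(661)/5.303 = 3305.83 kPa
vdW: P = nRT/(V − nb) − a n²/V² = 17530.8/5.12292 − 6919.75/28.1218 = 3422.03 − 246.064 = 3175.97 kPa
Ratio = 3175.97/3305.83 = 0.9607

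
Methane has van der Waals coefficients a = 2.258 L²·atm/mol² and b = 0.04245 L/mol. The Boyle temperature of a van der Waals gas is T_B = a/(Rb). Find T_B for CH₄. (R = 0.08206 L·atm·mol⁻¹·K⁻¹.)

T_B ≈ 648.2 K

For a van der Waals gas the second virial coefficient B₂ = b − a/(RT) vanishes at T_B = a/(Rb).
T_B = 2.258/(0.08206×0.04245) = 2.258/0.0034834 = 648.2 K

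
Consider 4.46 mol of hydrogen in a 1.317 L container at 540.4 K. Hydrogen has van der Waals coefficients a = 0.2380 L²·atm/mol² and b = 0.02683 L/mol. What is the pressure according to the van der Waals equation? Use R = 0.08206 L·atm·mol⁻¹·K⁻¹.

P = nRT/(V − nb) − a n²/V²
nRT/(V − nb) = (4.46)(0.08206)(540.4)/(1.317 − 4.46×0.02683) = 197.78/1.1973 = 165.19 atm
a n²/V² = (0.2380)(4.46)²/(1.317)² = 2.7294 atm
P = 165.19 − 2.7294 = 162.5 atm

P ≈ 162.5 atm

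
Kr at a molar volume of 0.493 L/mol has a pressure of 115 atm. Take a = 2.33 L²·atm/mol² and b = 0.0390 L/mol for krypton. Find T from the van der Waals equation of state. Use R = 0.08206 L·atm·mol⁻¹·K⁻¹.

T ≈ 689.3 K

T = (P + a/V_m²)(V_m − b)/R
P + a/V_m² = 115 + 2.33/(0.493)² = 124.59 atm
V_m − b = 0.493 − 0.0390 = 0.45400 L/mol
T = (124.59)(0.45400)/0.08206 = 689.3 K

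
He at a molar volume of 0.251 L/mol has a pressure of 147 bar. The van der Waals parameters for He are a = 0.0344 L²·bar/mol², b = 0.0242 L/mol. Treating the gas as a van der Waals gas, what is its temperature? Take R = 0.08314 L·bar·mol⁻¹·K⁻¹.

T ≈ 402.5 K

T = (P + a/V_m²)(V_m − b)/R
P + a/V_m² = 147 + 0.0344/(0.251)² = 147.55 bar
V_m − b = 0.251 − 0.0242 = 0.22680 L/mol
T = (147.55)(0.22680)/0.08314 = 402.5 K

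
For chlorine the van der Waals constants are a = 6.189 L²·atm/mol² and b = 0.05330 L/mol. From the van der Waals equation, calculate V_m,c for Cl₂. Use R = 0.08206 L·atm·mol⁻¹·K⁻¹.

For a van der Waals gas, V_m,c = 3b.
V_m,c = 3×0.05330 = 0.1599 L/mol

V_m,c ≈ 0.1599 L/mol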